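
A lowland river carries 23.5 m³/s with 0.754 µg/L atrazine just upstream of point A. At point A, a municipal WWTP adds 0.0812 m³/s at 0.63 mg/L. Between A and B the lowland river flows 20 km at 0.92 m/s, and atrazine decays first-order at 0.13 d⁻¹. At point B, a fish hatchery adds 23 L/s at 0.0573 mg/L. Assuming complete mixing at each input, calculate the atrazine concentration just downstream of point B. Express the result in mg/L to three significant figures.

0.00288 mg/L

0.754 µg/L = 0.000754 mg/L.
After input A: C = (23.5·0.000754 + 0.0812·0.63) / 23.58 = 0.002921 mg/L.
Over the 20 km reach to input B (t = 2.174e+04 s = 0.2516 d), decay gives C = 0.002921·exp(−0.13·0.2516) = 0.002827 mg/L.
23 L/s = 0.023 m³/s.
After input B: C = (23.58·0.002827 + 0.023·0.0573) / 23.6 = 0.00288 mg/L.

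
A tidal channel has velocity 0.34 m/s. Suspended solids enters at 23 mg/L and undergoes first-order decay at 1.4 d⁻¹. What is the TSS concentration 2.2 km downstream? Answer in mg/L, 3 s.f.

20.7 mg/L

Travel time t = 2.2 km / 0.34 m/s = 2200/0.34 = 6471 s = 0.07489 d.
First-order decay: C = 23·exp(−1.4·0.07489) = 23·0.9005 = 20.71 mg/L.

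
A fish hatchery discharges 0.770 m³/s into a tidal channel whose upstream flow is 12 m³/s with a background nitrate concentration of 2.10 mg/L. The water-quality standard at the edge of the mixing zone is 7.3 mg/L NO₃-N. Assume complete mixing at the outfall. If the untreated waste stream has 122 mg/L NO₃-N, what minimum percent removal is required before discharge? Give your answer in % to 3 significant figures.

Mass balance: 7.3·12.77 = 0.77·Cₑ + 12·2.1.
Cₑ = (93.22 − 25.2) / 0.77 = 88.34 mg/L.
Required removal = 1 − 88.34/122 = 27.59 %.

27.6 %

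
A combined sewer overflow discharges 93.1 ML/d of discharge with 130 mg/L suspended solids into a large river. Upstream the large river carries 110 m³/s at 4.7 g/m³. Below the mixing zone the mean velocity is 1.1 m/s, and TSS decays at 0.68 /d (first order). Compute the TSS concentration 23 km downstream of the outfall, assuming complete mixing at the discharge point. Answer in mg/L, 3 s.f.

5.02 mg/L

93.1 ML/d = 1.078 m³/s.
After complete mixing, C₀ = (1.078·130 + 110·4.7) / 111.1 = 5.916 mg/L.
Travel time t = 2.3e+04 m / 1.1 m/s = 2.091e+04 s = 0.242 d.
C = 5.916·exp(−0.68·0.242) = 5.916·0.8483 = 5.018 mg/L.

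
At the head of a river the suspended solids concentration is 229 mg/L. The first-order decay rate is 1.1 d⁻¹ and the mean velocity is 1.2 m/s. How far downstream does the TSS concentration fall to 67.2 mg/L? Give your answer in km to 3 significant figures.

From C = C₀·e^(−kt), t = ln(C₀/C)/k = ln(229/67.2)/1.1 = 1.226/1.1 = 1.115 d.
Distance = v·t = 1.2 m/s × 9.63e+04 s = 1.156e+05 m = 115.6 km.

116 km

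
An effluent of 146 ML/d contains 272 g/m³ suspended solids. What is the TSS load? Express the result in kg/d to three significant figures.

146 ML/d = 1.69 m³/s.
Mass flux = Q·C = 1.69 m³/s × 272 g/m³ = 459.6 g/s.
= 459.6 g/s × 86.4 = 3.971e+04 kg/d.

39700 kg/d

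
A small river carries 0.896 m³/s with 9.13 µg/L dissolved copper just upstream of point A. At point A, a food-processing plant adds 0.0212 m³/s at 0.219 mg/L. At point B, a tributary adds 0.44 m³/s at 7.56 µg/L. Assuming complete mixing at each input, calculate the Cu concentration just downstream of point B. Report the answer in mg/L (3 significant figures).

0.0119 mg/L

9.13 µg/L = 0.00913 mg/L.
After input A: C = (0.896·0.00913 + 0.0212·0.219) / 0.9172 = 0.01398 mg/L.
7.56 µg/L = 0.00756 mg/L.
After input B: C = (0.9172·0.01398 + 0.44·0.00756) / 1.357 = 0.0119 mg/L.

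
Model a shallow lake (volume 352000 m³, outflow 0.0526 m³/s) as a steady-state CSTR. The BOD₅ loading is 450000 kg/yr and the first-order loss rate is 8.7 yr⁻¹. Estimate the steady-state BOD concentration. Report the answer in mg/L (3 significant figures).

95.3 mg/L

Outflow Q = 0.0526 m³/s × 3.156e+07 s/yr = 1.66e+06 m³/yr.
Steady-state CSTR mass balance: W = Q·C + k·V·C, so C = W/(Q + kV).
Q + kV = 1.66e+06 + 8.7·352000 = 4.722e+06 m³/yr.
C = 450000/4.722e+06 = 0.09529 kg/m³ = 95.29 mg/L.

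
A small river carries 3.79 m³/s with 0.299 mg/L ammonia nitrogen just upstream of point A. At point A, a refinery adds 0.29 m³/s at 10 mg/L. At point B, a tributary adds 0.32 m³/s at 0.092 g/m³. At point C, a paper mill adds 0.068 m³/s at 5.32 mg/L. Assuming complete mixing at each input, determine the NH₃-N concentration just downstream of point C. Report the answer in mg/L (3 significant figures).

0.990 mg/L

After input A: C = (3.79·0.299 + 0.29·10) / 4.08 = 0.9885 mg/L.
After input B: C = (4.08·0.9885 + 0.32·0.092) / 4.4 = 0.9233 mg/L.
After input C: C = (4.4·0.9233 + 0.068·5.32) / 4.468 = 0.9902 mg/L.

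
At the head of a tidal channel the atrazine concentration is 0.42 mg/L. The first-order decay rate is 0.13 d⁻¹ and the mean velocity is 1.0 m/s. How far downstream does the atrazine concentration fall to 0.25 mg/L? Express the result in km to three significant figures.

From C = C₀·e^(−kt), t = ln(C₀/C)/k = ln(0.42/0.25)/0.13 = 0.5188/0.13 = 3.991 d.
Distance = v·t = 1.0 m/s × 3.448e+05 s = 3.448e+05 m = 344.8 km.

345 km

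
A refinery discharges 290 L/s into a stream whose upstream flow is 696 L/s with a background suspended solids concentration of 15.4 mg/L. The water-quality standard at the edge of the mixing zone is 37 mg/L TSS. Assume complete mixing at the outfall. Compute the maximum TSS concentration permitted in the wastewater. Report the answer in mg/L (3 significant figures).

290 L/s = 0.29 m³/s.
696 L/s = 0.696 m³/s.
Mass balance: 37·0.986 = 0.29·Cₑ + 0.696·15.4.
Cₑ = (36.48 − 10.72) / 0.29 = 88.84 mg/L.

88.8 mg/L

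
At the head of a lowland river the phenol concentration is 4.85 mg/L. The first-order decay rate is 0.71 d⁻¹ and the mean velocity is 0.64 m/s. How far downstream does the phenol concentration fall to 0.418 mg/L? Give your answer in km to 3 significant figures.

From C = C₀·e^(−kt), t = ln(C₀/C)/k = ln(4.85/0.418)/0.71 = 2.451/0.71 = 3.452 d.
Distance = v·t = 0.64 m/s × 2.983e+05 s = 1.909e+05 m = 190.9 km.

191 km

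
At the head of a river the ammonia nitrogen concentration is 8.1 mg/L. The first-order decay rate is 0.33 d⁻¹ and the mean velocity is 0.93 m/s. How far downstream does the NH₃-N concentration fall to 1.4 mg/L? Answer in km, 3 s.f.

From C = C₀·e^(−kt), t = ln(C₀/C)/k = ln(8.1/1.4)/0.33 = 1.755/0.33 = 5.319 d.
Distance = v·t = 0.93 m/s × 4.596e+05 s = 4.274e+05 m = 427.4 km.

427 km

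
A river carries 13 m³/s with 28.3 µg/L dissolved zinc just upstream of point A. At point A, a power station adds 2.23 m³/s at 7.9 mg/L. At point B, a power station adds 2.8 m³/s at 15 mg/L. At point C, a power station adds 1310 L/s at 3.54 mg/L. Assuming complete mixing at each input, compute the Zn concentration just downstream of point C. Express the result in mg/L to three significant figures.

3.34 mg/L

28.3 µg/L = 0.0283 mg/L.
After input A: C = (13·0.0283 + 2.23·7.9) / 15.23 = 1.181 mg/L.
After input B: C = (15.23·1.181 + 2.8·15) / 18.03 = 3.327 mg/L.
1310 L/s = 1.31 m³/s.
After input C: C = (18.03·3.327 + 1.31·3.54) / 19.34 = 3.341 mg/L.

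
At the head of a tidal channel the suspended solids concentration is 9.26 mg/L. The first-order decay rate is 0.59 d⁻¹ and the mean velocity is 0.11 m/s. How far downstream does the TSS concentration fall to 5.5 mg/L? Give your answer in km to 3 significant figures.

8.39 km

From C = C₀·e^(−kt), t = ln(C₀/C)/k = ln(9.26/5.5)/0.59 = 0.521/0.59 = 0.883 d.
Distance = v·t = 0.11 m/s × 7.629e+04 s = 8392 m = 8.392 km.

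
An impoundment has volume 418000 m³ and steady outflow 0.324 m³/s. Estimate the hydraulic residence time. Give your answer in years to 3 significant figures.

Q = 0.324 m³/s × 3.156e+07 s/yr = 1.022e+07 m³/yr.
Hydraulic residence time τ = V/Q = 418000/1.022e+07 = 0.04088 yr.

0.0409 yr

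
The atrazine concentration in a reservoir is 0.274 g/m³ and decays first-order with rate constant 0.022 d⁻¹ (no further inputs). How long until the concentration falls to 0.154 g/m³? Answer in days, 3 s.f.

t = ln(C₀/C)/k = ln(0.274/0.154)/0.022 = 0.5762/0.022 = 26.19 d.

26.2 d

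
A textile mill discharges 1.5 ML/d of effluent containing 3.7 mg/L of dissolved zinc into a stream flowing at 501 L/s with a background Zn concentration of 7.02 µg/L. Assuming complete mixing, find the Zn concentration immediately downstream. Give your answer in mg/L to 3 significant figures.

0.131 mg/L

1.5 ML/d = 0.01736 m³/s.
501 L/s = 0.501 m³/s.
7.02 µg/L = 0.00702 mg/L.
Flow-weighted mixing gives C = (0.01736·3.7 + 0.501·0.00702) / (0.01736 + 0.501) = 0.06775/0.5184 = 0.1307 mg/L.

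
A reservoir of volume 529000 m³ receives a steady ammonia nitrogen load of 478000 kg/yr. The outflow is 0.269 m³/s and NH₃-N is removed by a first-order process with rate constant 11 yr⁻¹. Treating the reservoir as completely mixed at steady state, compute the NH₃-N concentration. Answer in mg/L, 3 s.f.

33.4 mg/L

Outflow Q = 0.269 m³/s × 3.156e+07 s/yr = 8.489e+06 m³/yr.
Steady-state CSTR mass balance: W = Q·C + k·V·C, so C = W/(Q + kV).
Q + kV = 8.489e+06 + 11·529000 = 1.431e+07 m³/yr.
C = 478000/1.431e+07 = 0.03341 kg/m³ = 33.41 mg/L.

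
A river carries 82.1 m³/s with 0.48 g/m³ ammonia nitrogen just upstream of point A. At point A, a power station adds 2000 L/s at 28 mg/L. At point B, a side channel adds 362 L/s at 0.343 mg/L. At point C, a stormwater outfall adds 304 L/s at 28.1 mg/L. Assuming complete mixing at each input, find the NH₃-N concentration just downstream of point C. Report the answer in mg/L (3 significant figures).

1.23 mg/L

2000 L/s = 2 m³/s.
After input A: C = (82.1·0.48 + 2·28) / 84.1 = 1.134 mg/L.
362 L/s = 0.362 m³/s.
After input B: C = (84.1·1.134 + 0.362·0.343) / 84.46 = 1.131 mg/L.
304 L/s = 0.304 m³/s.
After input C: C = (84.46·1.131 + 0.304·28.1) / 84.77 = 1.228 mg/L.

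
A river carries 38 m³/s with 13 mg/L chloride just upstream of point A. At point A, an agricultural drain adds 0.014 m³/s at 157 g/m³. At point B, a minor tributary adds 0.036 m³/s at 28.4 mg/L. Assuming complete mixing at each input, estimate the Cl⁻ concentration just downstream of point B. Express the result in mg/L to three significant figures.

After input A: C = (38·13 + 0.014·157) / 38.01 = 13.05 mg/L.
After input B: C = (38.01·13.05 + 0.036·28.4) / 38.05 = 13.07 mg/L.

13.1 mg/L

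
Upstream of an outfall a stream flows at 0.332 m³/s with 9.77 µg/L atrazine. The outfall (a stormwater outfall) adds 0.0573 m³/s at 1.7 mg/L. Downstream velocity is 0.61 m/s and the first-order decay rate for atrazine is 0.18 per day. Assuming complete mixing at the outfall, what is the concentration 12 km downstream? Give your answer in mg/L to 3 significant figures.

0.248 mg/L

9.77 µg/L = 0.00977 mg/L.
After complete mixing, C₀ = (0.0573·1.7 + 0.332·0.00977) / 0.3893 = 0.2586 mg/L.
Travel time t = 1.2e+04 m / 0.61 m/s = 1.967e+04 s = 0.2277 d.
C = 0.2586·exp(−0.18·0.2277) = 0.2586·0.9598 = 0.2482 mg/L.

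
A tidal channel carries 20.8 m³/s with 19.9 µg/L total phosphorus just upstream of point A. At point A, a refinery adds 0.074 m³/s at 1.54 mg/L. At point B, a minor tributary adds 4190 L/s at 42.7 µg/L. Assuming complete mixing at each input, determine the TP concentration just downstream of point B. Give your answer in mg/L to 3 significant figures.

0.0282 mg/L

19.9 µg/L = 0.0199 mg/L.
After input A: C = (20.8·0.0199 + 0.074·1.54) / 20.87 = 0.02529 mg/L.
4190 L/s = 4.19 m³/s.
42.7 µg/L = 0.0427 mg/L.
After input B: C = (20.87·0.02529 + 4.19·0.0427) / 25.06 = 0.0282 mg/L.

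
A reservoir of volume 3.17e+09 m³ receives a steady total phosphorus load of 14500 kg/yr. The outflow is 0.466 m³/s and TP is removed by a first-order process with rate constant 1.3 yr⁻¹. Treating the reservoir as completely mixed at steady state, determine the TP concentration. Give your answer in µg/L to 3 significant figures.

Outflow Q = 0.466 m³/s × 3.156e+07 s/yr = 1.471e+07 m³/yr.
Steady-state CSTR mass balance: W = Q·C + k·V·C, so C = W/(Q + kV).
Q + kV = 1.471e+07 + 1.3·3.17e+09 = 4.136e+09 m³/yr.
C = 14500/4.136e+09 = 3.506e-06 kg/m³ = 0.003506 mg/L = 3.506 µg/L.

3.51 µg/L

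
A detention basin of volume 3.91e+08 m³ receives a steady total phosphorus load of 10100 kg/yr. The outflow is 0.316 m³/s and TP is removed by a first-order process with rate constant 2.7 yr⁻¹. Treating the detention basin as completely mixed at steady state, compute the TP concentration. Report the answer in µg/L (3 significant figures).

Outflow Q = 0.316 m³/s × 3.156e+07 s/yr = 9.972e+06 m³/yr.
Steady-state CSTR mass balance: W = Q·C + k·V·C, so C = W/(Q + kV).
Q + kV = 9.972e+06 + 2.7·3.91e+08 = 1.066e+09 m³/yr.
C = 10100/1.066e+09 = 9.478e-06 kg/m³ = 0.009478 mg/L = 9.478 µg/L.

9.48 µg/L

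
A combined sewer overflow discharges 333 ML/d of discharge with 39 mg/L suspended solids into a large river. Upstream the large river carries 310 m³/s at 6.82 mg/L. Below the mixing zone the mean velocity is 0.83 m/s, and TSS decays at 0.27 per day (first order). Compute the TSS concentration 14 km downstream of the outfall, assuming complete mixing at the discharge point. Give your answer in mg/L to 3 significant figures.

333 ML/d = 3.854 m³/s.
After complete mixing, C₀ = (3.854·39 + 310·6.82) / 313.9 = 7.215 mg/L.
Travel time t = 1.4e+04 m / 0.83 m/s = 1.687e+04 s = 0.1952 d.
C = 7.215·exp(−0.27·0.1952) = 7.215·0.9487 = 6.845 mg/L.

6.84 mg/L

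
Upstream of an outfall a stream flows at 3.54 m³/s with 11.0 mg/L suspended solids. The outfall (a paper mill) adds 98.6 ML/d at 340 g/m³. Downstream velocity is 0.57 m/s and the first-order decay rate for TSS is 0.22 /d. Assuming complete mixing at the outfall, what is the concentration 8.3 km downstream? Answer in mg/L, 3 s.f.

87.9 mg/L

98.6 ML/d = 1.141 m³/s.
After complete mixing, C₀ = (1.141·340 + 3.54·11) / 4.681 = 91.21 mg/L.
Travel time t = 8300 m / 0.57 m/s = 1.456e+04 s = 0.1685 d.
C = 91.21·exp(−0.22·0.1685) = 91.21·0.9636 = 87.89 mg/L.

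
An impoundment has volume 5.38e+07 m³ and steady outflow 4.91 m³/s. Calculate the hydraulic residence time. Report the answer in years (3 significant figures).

Q = 4.91 m³/s × 3.156e+07 s/yr = 1.549e+08 m³/yr.
Hydraulic residence time τ = V/Q = 5.38e+07/1.549e+08 = 0.3472 yr.

0.347 yr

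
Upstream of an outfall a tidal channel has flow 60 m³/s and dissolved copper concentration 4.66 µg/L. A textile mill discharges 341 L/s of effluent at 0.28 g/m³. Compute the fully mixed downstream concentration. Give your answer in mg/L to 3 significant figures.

0.00622 mg/L

341 L/s = 0.341 m³/s.
4.66 µg/L = 0.00466 mg/L.
By mass balance at complete mixing, C = (0.341·0.28 + 60·0.00466) / (0.341 + 60) = 0.3751/60.34 = 0.006216 mg/L.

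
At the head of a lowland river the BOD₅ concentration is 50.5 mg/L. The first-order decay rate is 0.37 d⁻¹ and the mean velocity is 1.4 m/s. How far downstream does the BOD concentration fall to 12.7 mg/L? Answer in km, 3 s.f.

451 km

From C = C₀·e^(−kt), t = ln(C₀/C)/k = ln(50.5/12.7)/0.37 = 1.38/0.37 = 3.731 d.
Distance = v·t = 1.4 m/s × 3.223e+05 s = 4.513e+05 m = 451.3 km.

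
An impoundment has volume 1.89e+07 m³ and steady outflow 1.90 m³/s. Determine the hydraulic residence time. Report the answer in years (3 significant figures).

0.315 yr

Q = 1.90 m³/s × 3.156e+07 s/yr = 5.996e+07 m³/yr.
Hydraulic residence time τ = V/Q = 1.89e+07/5.996e+07 = 0.3152 yr.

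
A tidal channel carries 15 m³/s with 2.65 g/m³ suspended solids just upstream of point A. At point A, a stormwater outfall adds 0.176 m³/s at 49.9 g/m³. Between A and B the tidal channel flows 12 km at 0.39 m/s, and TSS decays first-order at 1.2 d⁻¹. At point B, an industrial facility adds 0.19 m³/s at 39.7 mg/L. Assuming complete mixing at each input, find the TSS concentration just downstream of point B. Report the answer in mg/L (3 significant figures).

2.55 mg/L

After input A: C = (15·2.65 + 0.176·49.9) / 15.18 = 3.198 mg/L.
Over the 12 km reach to input B (t = 3.077e+04 s = 0.3561 d), decay gives C = 3.198·exp(−1.2·0.3561) = 2.086 mg/L.
After input B: C = (15.18·2.086 + 0.19·39.7) / 15.37 = 2.551 mg/L.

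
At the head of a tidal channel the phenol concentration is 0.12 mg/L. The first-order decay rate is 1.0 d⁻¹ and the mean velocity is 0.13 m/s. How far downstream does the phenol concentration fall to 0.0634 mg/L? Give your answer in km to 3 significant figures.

From C = C₀·e^(−kt), t = ln(C₀/C)/k = ln(0.12/0.0634)/1.0 = 0.638/1.0 = 0.638 d.
Distance = v·t = 0.13 m/s × 5.513e+04 s = 7166 m = 7.166 km.

7.17 km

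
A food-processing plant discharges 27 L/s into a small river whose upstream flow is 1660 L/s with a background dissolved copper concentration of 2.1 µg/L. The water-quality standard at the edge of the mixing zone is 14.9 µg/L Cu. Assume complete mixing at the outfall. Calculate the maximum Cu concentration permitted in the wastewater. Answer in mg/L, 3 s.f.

27 L/s = 0.027 m³/s.
1660 L/s = 1.66 m³/s.
2.1 µg/L = 0.0021 mg/L.
14.9 µg/L = 0.0149 mg/L.
Mass balance: 0.0149·1.687 = 0.027·Cₑ + 1.66·0.0021.
Cₑ = (0.02514 − 0.003486) / 0.027 = 0.8019 mg/L.

0.802 mg/L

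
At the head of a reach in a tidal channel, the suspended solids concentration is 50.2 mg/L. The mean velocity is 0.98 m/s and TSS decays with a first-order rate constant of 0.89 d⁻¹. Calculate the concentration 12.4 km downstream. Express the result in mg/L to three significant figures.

44.1 mg/L

Travel time t = 12.4 km / 0.98 m/s = 1.24e+04/0.98 = 1.265e+04 s = 0.1464 d.
First-order decay: C = 50.2·exp(−0.89·0.1464) = 50.2·0.8778 = 44.07 mg/L.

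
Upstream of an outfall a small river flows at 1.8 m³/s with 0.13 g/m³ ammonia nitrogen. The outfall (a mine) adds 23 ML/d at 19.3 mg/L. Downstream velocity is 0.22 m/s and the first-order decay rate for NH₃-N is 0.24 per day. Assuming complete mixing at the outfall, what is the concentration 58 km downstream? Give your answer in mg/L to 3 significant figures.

1.25 mg/L

23 ML/d = 0.2662 m³/s.
After complete mixing, C₀ = (0.2662·19.3 + 1.8·0.13) / 2.066 = 2.6 mg/L.
Travel time t = 5.8e+04 m / 0.22 m/s = 2.636e+05 s = 3.051 d.
C = 2.6·exp(−0.24·3.051) = 2.6·0.4808 = 1.25 mg/L.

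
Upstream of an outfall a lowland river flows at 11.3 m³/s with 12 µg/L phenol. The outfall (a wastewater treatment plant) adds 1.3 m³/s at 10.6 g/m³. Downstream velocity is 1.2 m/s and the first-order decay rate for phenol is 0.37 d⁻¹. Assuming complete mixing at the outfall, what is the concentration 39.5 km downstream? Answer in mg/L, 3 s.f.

0.959 mg/L

12 µg/L = 0.012 mg/L.
After complete mixing, C₀ = (1.3·10.6 + 11.3·0.012) / 12.6 = 1.104 mg/L.
Travel time t = 3.95e+04 m / 1.2 m/s = 3.292e+04 s = 0.381 d.
C = 1.104·exp(−0.37·0.381) = 1.104·0.8685 = 0.9592 mg/L.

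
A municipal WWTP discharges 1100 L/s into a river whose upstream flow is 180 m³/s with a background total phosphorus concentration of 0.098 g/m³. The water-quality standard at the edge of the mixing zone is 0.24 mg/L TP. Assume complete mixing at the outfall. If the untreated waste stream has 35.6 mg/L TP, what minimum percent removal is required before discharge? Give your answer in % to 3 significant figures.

1100 L/s = 1.1 m³/s.
Mass balance: 0.24·181.1 = 1.1·Cₑ + 180·0.098.
Cₑ = (43.46 − 17.64) / 1.1 = 23.48 mg/L.
Required removal = 1 − 23.48/35.6 = 34.06 %.

34.1 %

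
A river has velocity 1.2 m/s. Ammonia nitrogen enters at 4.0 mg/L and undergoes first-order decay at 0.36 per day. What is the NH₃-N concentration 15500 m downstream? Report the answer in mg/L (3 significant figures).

Travel time t = 15500 m / 1.2 m/s = 1.55e+04/1.2 = 1.292e+04 s = 0.1495 d.
First-order decay: C = 4.0·exp(−0.36·0.1495) = 4.0·0.9476 = 3.79 mg/L.

3.79 mg/L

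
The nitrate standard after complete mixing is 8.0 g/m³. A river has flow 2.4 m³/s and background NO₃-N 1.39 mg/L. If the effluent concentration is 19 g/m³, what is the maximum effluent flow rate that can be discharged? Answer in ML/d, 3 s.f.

125 ML/d

Mass balance at complete mixing: C_std·(Q_w + Q_r) = Q_w·C_e + Q_r·C_b.
Rearranging, Q_w = Q_r·(C_std − C_b)/(C_e − C_std) = 2.4·(8 − 1.39) / (19 − 8) = 1.442 m³/s.
= 124.6 ML/d.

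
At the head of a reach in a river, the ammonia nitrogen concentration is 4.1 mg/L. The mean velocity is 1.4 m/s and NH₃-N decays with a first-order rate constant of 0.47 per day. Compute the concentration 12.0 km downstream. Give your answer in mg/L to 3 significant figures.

Travel time t = 12.0 km / 1.4 m/s = 1.2e+04/1.4 = 8571 s = 0.09921 d.
First-order decay: C = 4.1·exp(−0.47·0.09921) = 4.1·0.9544 = 3.913 mg/L.

3.91 mg/L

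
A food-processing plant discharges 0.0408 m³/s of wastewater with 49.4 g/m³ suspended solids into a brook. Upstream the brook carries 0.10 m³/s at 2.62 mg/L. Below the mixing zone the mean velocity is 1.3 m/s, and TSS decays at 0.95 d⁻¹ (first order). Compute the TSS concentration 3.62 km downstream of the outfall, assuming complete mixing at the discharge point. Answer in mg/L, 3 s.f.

15.7 mg/L

After complete mixing, C₀ = (0.0408·49.4 + 0.1·2.62) / 0.1408 = 16.18 mg/L.
Travel time t = 3620 m / 1.3 m/s = 2785 s = 0.03223 d.
C = 16.18·exp(−0.95·0.03223) = 16.18·0.9698 = 15.69 mg/L.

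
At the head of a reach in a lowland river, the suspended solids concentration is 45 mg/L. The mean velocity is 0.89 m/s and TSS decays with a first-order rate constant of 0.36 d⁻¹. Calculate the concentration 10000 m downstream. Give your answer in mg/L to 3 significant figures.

Travel time t = 10000 m / 0.89 m/s = 1e+04/0.89 = 1.124e+04 s = 0.13 d.
First-order decay: C = 45·exp(−0.36·0.13) = 45·0.9543 = 42.94 mg/L.

42.9 mg/L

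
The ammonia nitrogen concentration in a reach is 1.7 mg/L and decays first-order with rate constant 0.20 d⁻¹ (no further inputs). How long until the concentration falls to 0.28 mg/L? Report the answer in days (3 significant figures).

9.02 d

t = ln(C₀/C)/k = ln(1.7/0.28)/0.20 = 1.804/0.20 = 9.018 d.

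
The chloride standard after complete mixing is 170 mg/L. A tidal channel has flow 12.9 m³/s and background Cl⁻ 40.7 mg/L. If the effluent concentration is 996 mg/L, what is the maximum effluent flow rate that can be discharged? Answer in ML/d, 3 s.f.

Mass balance at complete mixing: C_std·(Q_w + Q_r) = Q_w·C_e + Q_r·C_b.
Rearranging, Q_w = Q_r·(C_std − C_b)/(C_e − C_std) = 12.9·(170 − 40.7) / (996 − 170) = 2.019 m³/s.
= 174.5 ML/d.

174 ML/d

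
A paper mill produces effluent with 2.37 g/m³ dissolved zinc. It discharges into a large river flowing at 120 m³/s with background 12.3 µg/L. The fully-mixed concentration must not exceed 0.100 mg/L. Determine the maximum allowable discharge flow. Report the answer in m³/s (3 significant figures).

12.3 µg/L = 0.0123 mg/L.
Mass balance at complete mixing: C_std·(Q_w + Q_r) = Q_w·C_e + Q_r·C_b.
Rearranging, Q_w = Q_r·(C_std − C_b)/(C_e − C_std) = 120·(0.1 − 0.0123) / (2.37 − 0.1) = 4.636 m³/s.

4.64 m³/s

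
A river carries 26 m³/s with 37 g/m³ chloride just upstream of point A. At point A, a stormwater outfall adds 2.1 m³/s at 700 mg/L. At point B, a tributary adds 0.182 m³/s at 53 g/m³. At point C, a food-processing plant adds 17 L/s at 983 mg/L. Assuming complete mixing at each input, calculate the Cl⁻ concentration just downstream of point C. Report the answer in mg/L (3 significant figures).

86.9 mg/L

After input A: C = (26·37 + 2.1·700) / 28.1 = 86.55 mg/L.
After input B: C = (28.1·86.55 + 0.182·53) / 28.28 = 86.33 mg/L.
17 L/s = 0.017 m³/s.
After input C: C = (28.28·86.33 + 0.017·983) / 28.3 = 86.87 mg/L.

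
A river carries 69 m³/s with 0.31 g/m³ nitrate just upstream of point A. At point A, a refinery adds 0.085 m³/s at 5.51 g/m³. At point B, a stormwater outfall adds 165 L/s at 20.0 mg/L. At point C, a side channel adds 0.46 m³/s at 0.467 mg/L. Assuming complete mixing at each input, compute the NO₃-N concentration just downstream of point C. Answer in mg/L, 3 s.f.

0.364 mg/L

After input A: C = (69·0.31 + 0.085·5.51) / 69.08 = 0.3164 mg/L.
165 L/s = 0.165 m³/s.
After input B: C = (69.08·0.3164 + 0.165·20) / 69.25 = 0.3633 mg/L.
After input C: C = (69.25·0.3633 + 0.46·0.467) / 69.71 = 0.364 mg/L.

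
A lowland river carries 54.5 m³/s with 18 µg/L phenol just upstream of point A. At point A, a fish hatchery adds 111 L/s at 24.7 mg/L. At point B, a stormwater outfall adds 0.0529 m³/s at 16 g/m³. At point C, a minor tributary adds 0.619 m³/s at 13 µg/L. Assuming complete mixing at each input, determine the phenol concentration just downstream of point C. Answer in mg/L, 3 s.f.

0.0828 mg/L

18 µg/L = 0.018 mg/L.
111 L/s = 0.111 m³/s.
After input A: C = (54.5·0.018 + 0.111·24.7) / 54.61 = 0.06817 mg/L.
After input B: C = (54.61·0.06817 + 0.0529·16) / 54.66 = 0.08359 mg/L.
13 µg/L = 0.013 mg/L.
After input C: C = (54.66·0.08359 + 0.619·0.013) / 55.28 = 0.08279 mg/L.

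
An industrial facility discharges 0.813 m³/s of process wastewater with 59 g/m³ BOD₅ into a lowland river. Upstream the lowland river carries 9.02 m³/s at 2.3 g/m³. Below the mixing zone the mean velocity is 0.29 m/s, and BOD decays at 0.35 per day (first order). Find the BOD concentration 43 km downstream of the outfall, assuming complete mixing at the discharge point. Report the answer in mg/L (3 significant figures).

After complete mixing, C₀ = (0.813·59 + 9.02·2.3) / 9.833 = 6.988 mg/L.
Travel time t = 4.3e+04 m / 0.29 m/s = 1.483e+05 s = 1.716 d.
C = 6.988·exp(−0.35·1.716) = 6.988·0.5485 = 3.833 mg/L.

3.83 mg/L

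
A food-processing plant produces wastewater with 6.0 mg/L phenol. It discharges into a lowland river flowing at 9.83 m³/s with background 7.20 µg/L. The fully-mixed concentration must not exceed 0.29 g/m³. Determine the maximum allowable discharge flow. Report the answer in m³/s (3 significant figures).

0.487 m³/s

7.20 µg/L = 0.0072 mg/L.
Mass balance at complete mixing: C_std·(Q_w + Q_r) = Q_w·C_e + Q_r·C_b.
Rearranging, Q_w = Q_r·(C_std − C_b)/(C_e − C_std) = 9.83·(0.29 − 0.0072) / (6 − 0.29) = 0.4869 m³/s.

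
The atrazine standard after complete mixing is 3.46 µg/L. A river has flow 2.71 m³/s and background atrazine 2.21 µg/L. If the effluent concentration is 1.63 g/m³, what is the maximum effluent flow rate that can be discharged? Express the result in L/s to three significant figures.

2.21 µg/L = 0.00221 mg/L.
3.46 µg/L = 0.00346 mg/L.
Mass balance at complete mixing: C_std·(Q_w + Q_r) = Q_w·C_e + Q_r·C_b.
Rearranging, Q_w = Q_r·(C_std − C_b)/(C_e − C_std) = 2.71·(0.00346 − 0.00221) / (1.63 − 0.00346) = 0.002083 m³/s.
= 2.083 L/s.

2.08 L/s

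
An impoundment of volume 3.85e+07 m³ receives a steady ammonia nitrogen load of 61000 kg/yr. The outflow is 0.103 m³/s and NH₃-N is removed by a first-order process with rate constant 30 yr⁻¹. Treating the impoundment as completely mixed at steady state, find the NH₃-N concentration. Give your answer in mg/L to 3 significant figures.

0.0527 mg/L

Outflow Q = 0.103 m³/s × 3.156e+07 s/yr = 3.25e+06 m³/yr.
Steady-state CSTR mass balance: W = Q·C + k·V·C, so C = W/(Q + kV).
Q + kV = 3.25e+06 + 30·3.85e+07 = 1.158e+09 m³/yr.
C = 61000/1.158e+09 = 5.267e-05 kg/m³ = 0.05267 mg/L.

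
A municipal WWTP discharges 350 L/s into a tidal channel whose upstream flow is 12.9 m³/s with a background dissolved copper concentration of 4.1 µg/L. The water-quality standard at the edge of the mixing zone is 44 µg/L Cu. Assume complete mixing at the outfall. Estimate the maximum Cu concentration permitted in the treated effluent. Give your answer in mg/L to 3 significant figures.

1.51 mg/L

350 L/s = 0.35 m³/s.
4.1 µg/L = 0.0041 mg/L.
44 µg/L = 0.044 mg/L.
Mass balance: 0.044·13.25 = 0.35·Cₑ + 12.9·0.0041.
Cₑ = (0.583 − 0.05289) / 0.35 = 1.515 mg/L.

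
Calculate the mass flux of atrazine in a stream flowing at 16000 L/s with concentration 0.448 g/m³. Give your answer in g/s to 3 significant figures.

16000 L/s = 16 m³/s.
Mass flux = Q·C = 16 m³/s × 0.448 g/m³ = 7.168 g/s.

7.17 g/s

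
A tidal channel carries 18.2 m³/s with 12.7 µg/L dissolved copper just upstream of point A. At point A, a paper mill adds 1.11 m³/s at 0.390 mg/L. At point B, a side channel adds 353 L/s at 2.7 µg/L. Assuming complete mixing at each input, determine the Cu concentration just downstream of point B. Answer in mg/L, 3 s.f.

12.7 µg/L = 0.0127 mg/L.
After input A: C = (18.2·0.0127 + 1.11·0.39) / 19.31 = 0.03439 mg/L.
353 L/s = 0.353 m³/s.
2.7 µg/L = 0.0027 mg/L.
After input B: C = (19.31·0.03439 + 0.353·0.0027) / 19.66 = 0.03382 mg/L.

0.0338 mg/L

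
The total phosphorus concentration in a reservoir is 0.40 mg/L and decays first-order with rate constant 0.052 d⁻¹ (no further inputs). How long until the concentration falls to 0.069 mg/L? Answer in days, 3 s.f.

t = ln(C₀/C)/k = ln(0.40/0.069)/0.052 = 1.757/0.052 = 33.8 d.

33.8 d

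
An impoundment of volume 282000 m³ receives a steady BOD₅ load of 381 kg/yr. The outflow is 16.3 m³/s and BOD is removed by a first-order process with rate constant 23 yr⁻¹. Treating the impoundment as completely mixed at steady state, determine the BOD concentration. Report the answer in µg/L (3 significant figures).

0.731 µg/L

Outflow Q = 16.3 m³/s × 3.156e+07 s/yr = 5.144e+08 m³/yr.
Steady-state CSTR mass balance: W = Q·C + k·V·C, so C = W/(Q + kV).
Q + kV = 5.144e+08 + 23·282000 = 5.209e+08 m³/yr.
C = 381/5.209e+08 = 7.315e-07 kg/m³ = 0.0007315 mg/L = 0.7315 µg/L.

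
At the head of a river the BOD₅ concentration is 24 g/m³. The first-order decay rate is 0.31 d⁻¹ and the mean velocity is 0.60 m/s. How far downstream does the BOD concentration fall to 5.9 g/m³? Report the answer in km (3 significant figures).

235 km

From C = C₀·e^(−kt), t = ln(C₀/C)/k = ln(24/5.9)/0.31 = 1.403/0.31 = 4.526 d.
Distance = v·t = 0.60 m/s × 3.911e+05 s = 2.346e+05 m = 234.6 km.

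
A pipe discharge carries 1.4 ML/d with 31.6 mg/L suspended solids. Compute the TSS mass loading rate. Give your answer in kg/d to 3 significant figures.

44.2 kg/d

1.4 ML/d = 0.0162 m³/s.
Mass flux = Q·C = 0.0162 m³/s × 31.6 g/m³ = 0.512 g/s.
= 0.512 g/s × 86.4 = 44.24 kg/d.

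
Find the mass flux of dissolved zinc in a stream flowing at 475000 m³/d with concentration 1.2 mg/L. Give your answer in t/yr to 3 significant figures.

475000 m³/d = 5.498 m³/s.
Mass flux = Q·C = 5.498 m³/s × 1.2 g/m³ = 6.597 g/s.
= 6.597 g/s × 31.56 = 208.2 t/yr.

208 t/yr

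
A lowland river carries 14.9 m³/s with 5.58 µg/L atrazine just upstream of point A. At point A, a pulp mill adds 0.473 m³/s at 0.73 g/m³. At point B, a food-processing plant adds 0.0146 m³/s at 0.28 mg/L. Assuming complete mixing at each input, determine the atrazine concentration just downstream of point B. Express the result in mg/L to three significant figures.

5.58 µg/L = 0.00558 mg/L.
After input A: C = (14.9·0.00558 + 0.473·0.73) / 15.37 = 0.02787 mg/L.
After input B: C = (15.37·0.02787 + 0.0146·0.28) / 15.39 = 0.02811 mg/L.

0.0281 mg/L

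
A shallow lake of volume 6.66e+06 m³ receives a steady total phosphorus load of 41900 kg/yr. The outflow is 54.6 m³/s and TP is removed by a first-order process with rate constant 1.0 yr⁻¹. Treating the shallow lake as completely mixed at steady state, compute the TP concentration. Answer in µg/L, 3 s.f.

24.2 µg/L

Outflow Q = 54.6 m³/s × 3.156e+07 s/yr = 1.723e+09 m³/yr.
Steady-state CSTR mass balance: W = Q·C + k·V·C, so C = W/(Q + kV).
Q + kV = 1.723e+09 + 1.0·6.66e+06 = 1.73e+09 m³/yr.
C = 41900/1.73e+09 = 2.422e-05 kg/m³ = 0.02422 mg/L = 24.22 µg/L.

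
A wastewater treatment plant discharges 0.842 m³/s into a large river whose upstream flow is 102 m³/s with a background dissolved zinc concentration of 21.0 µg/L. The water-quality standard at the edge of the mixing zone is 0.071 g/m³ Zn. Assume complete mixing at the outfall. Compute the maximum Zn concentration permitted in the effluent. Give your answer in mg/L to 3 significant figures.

21.0 µg/L = 0.021 mg/L.
Mass balance: 0.071·102.8 = 0.842·Cₑ + 102·0.021.
Cₑ = (7.302 − 2.142) / 0.842 = 6.128 mg/L.

6.13 mg/L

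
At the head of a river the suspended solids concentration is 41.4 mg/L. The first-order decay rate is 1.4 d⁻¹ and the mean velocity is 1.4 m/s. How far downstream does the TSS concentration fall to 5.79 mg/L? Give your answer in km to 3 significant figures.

From C = C₀·e^(−kt), t = ln(C₀/C)/k = ln(41.4/5.79)/1.4 = 1.967/1.4 = 1.405 d.
Distance = v·t = 1.4 m/s × 1.214e+05 s = 1.7e+05 m = 170 km.

170 km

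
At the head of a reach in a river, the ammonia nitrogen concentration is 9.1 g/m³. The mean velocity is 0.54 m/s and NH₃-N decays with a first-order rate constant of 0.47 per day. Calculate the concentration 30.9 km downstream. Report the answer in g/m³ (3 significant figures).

6.67 g/m³

Travel time t = 30.9 km / 0.54 m/s = 3.09e+04/0.54 = 5.722e+04 s = 0.6623 d.
First-order decay: C = 9.1·exp(−0.47·0.6623) = 9.1·0.7325 = 6.666 g/m³.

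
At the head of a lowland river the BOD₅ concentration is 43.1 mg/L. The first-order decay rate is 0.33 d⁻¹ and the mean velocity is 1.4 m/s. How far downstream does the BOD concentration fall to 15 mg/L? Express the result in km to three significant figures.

From C = C₀·e^(−kt), t = ln(C₀/C)/k = ln(43.1/15)/0.33 = 1.055/0.33 = 3.198 d.
Distance = v·t = 1.4 m/s × 2.763e+05 s = 3.869e+05 m = 386.9 km.

387 km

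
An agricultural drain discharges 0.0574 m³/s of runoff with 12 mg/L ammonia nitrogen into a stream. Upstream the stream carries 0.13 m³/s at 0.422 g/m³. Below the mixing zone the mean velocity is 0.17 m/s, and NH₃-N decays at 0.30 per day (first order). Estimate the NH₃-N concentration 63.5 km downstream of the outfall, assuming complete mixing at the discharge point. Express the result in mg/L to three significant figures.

After complete mixing, C₀ = (0.0574·12 + 0.13·0.422) / 0.1874 = 3.968 mg/L.
Travel time t = 6.35e+04 m / 0.17 m/s = 3.735e+05 s = 4.323 d.
C = 3.968·exp(−0.30·4.323) = 3.968·0.2734 = 1.085 mg/L.

1.08 mg/L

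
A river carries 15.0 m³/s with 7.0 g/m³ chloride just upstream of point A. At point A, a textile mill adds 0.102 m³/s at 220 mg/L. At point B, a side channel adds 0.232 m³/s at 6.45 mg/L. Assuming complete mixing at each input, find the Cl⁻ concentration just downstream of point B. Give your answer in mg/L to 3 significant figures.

8.41 mg/L

After input A: C = (15·7 + 0.102·220) / 15.1 = 8.439 mg/L.
After input B: C = (15.1·8.439 + 0.232·6.45) / 15.33 = 8.409 mg/L.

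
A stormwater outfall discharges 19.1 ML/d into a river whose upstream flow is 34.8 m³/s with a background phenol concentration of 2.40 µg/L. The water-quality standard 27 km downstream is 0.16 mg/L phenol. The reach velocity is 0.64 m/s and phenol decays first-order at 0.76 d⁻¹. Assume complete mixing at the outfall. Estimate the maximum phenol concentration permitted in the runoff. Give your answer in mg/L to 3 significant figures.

19.1 ML/d = 0.2211 m³/s.
2.40 µg/L = 0.0024 mg/L.
Travel time to the compliance point: t = 2.7e+04/0.64 = 4.219e+04 s = 0.4883 d; decay factor exp(−0.76·0.4883) = 0.69.
So the concentration just after mixing may be at most 0.16/0.69 = 0.2319 mg/L.
Mass balance: 0.2319·35.02 = 0.2211·Cₑ + 34.8·0.0024.
Cₑ = (8.121 − 0.08352) / 0.2211 = 36.36 mg/L.

36.4 mg/L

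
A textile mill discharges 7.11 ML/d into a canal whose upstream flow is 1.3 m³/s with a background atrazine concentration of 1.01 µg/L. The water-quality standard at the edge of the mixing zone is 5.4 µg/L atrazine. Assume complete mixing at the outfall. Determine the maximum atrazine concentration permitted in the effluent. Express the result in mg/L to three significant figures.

7.11 ML/d = 0.08229 m³/s.
1.01 µg/L = 0.00101 mg/L.
5.4 µg/L = 0.0054 mg/L.
Mass balance: 0.0054·1.382 = 0.08229·Cₑ + 1.3·0.00101.
Cₑ = (0.007464 − 0.001313) / 0.08229 = 0.07475 mg/L.

0.0748 mg/L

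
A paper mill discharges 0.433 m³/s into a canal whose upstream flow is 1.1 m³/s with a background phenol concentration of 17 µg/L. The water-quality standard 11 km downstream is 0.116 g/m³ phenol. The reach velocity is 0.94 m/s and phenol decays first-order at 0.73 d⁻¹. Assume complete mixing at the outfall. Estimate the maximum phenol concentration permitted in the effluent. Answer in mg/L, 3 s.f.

0.410 mg/L

17 µg/L = 0.017 mg/L.
Travel time to the compliance point: t = 1.1e+04/0.94 = 1.17e+04 s = 0.1354 d; decay factor exp(−0.73·0.1354) = 0.9059.
So the concentration just after mixing may be at most 0.116/0.9059 = 0.1281 mg/L.
Mass balance: 0.1281·1.533 = 0.433·Cₑ + 1.1·0.017.
Cₑ = (0.1963 − 0.0187) / 0.433 = 0.4102 mg/L.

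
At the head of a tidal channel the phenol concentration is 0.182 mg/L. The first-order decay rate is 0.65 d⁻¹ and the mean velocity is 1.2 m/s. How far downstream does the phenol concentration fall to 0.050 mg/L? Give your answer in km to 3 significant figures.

206 km

From C = C₀·e^(−kt), t = ln(C₀/C)/k = ln(0.182/0.050)/0.65 = 1.292/0.65 = 1.988 d.
Distance = v·t = 1.2 m/s × 1.717e+05 s = 2.061e+05 m = 206.1 km.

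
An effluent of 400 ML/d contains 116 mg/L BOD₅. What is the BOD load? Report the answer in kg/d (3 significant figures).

46400 kg/d

400 ML/d = 4.63 m³/s.
Mass flux = Q·C = 4.63 m³/s × 116 g/m³ = 537 g/s.
= 537 g/s × 86.4 = 4.64e+04 kg/d.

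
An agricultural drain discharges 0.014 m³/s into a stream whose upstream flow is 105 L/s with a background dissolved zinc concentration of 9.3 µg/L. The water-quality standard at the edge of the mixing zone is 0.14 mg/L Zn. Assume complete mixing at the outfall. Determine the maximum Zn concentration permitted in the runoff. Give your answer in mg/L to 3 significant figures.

1.12 mg/L

105 L/s = 0.105 m³/s.
9.3 µg/L = 0.0093 mg/L.
Mass balance: 0.14·0.119 = 0.014·Cₑ + 0.105·0.0093.
Cₑ = (0.01666 − 0.0009765) / 0.014 = 1.12 mg/L.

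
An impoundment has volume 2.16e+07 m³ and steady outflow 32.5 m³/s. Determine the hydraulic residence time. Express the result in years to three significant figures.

0.0211 yr

Q = 32.5 m³/s × 3.156e+07 s/yr = 1.026e+09 m³/yr.
Hydraulic residence time τ = V/Q = 2.16e+07/1.026e+09 = 0.02106 yr.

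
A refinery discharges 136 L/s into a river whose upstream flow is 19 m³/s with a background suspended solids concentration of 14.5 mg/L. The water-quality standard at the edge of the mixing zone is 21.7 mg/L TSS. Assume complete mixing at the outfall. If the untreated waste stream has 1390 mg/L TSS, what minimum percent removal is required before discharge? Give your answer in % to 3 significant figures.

26.1 %

136 L/s = 0.136 m³/s.
Mass balance: 21.7·19.14 = 0.136·Cₑ + 19·14.5.
Cₑ = (415.3 − 275.5) / 0.136 = 1028 mg/L.
Required removal = 1 − 1028/1390 = 26.07 %.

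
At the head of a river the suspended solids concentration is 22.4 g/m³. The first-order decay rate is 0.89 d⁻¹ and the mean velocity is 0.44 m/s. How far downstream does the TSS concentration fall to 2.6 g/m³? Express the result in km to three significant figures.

92.0 km

From C = C₀·e^(−kt), t = ln(C₀/C)/k = ln(22.4/2.6)/0.89 = 2.154/0.89 = 2.42 d.
Distance = v·t = 0.44 m/s × 2.091e+05 s = 9.199e+04 m = 91.99 km.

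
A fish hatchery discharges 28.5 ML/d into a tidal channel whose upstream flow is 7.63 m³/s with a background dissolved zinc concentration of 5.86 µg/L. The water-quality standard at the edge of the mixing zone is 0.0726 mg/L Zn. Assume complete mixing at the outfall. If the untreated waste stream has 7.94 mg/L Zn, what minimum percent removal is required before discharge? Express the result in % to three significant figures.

79.6 %

28.5 ML/d = 0.3299 m³/s.
5.86 µg/L = 0.00586 mg/L.
Mass balance: 0.0726·7.96 = 0.3299·Cₑ + 7.63·0.00586.
Cₑ = (0.5779 − 0.04471) / 0.3299 = 1.616 mg/L.
Required removal = 1 − 1.616/7.94 = 79.64 %.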